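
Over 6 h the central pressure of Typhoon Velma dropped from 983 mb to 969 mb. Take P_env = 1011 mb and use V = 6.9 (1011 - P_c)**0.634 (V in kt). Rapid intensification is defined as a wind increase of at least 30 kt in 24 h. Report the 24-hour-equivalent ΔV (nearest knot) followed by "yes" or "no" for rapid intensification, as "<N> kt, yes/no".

V₁: ΔP = 28, V ≈ 6.9 × 28^0.634 ≈ 57.06 kt.
V₂: ΔP = 42, V ≈ 6.9 × 42^0.634 ≈ 73.79 kt.
ΔV over 6 h = 16.73 kt → 24 h equivalent = 16.73 × 24/6 ≈ 66.92 kt.
67 kt ≥ 30 kt ⇒ rapid intensification.

67 kt, yes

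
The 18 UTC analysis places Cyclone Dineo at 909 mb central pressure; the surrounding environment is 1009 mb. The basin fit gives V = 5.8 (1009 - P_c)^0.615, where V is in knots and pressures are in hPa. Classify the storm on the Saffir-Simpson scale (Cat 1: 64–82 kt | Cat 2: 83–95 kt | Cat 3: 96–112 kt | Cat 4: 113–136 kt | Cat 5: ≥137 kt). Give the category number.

ΔP = 1009 − 909 = 100 mb.
V ≈ 5.8 × 100^0.615 = 5.8 × 16.98 ≈ 98 kt.
98 kt falls in the Category 3 band.

3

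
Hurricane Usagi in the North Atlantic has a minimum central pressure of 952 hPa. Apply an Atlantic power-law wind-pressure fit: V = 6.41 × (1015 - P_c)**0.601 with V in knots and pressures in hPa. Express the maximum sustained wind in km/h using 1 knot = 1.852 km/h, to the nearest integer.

ΔP = 1015 − 952 = 63 hPa.
V ≈ 6.41 × 63^0.601 = 6.41 × 12.062 ≈ 77.315 kt.
77.315 × 1.852 ≈ 143.19 km/h → 143 km/h.

143 km/h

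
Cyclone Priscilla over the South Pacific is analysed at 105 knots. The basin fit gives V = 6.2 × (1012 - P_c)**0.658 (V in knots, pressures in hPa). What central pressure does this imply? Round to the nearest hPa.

938 hPa

ΔP = (V / 6.2)^(1/0.658) = (105/6.2)^1.520.
105/6.2 = 16.935; 16.935^1.520 ≈ 73.70 hPa.
P_c = 1012 − 73.70 = 938.30 ≈ 938 hPa.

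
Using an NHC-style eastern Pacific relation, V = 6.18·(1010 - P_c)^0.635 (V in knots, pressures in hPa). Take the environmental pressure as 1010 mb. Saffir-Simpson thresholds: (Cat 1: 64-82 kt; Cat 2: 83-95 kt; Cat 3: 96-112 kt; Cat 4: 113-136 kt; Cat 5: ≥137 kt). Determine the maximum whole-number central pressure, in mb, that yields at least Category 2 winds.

Category 2 begins at V = 83 kt.
Required ΔP = (83/6.18)^(1/0.635) = 13.430^1.575 ≈ 59.77 mb.
P_c ≤ 1010 − 59.77 = 950.23, so the highest integer P_c is 950 mb.

950 mb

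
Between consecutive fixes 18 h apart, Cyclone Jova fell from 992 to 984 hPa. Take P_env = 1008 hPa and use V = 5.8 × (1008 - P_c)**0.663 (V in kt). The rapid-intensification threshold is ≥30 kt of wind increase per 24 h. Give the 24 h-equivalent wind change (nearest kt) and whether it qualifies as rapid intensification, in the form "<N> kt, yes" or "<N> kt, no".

V₁: ΔP = 16, V ≈ 5.8 × 16^0.663 ≈ 36.46 kt.
V₂: ΔP = 24, V ≈ 5.8 × 24^0.663 ≈ 47.70 kt.
ΔV over 18 h = 11.24 kt → 24 h equivalent = 11.24 × 24/18 ≈ 14.99 kt.
15 kt < 30 kt ⇒ not rapid intensification.

15 kt, no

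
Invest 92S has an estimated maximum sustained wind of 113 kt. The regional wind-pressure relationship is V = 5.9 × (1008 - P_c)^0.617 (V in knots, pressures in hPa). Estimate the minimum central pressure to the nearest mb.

ΔP = (V / 5.9)^(1/0.617) = (113/5.9)^1.621.
113/5.9 = 19.153; 19.153^1.621 ≈ 119.72 mb.
P_c = 1008 − 119.72 = 888.28 ≈ 888 mb.

888 mb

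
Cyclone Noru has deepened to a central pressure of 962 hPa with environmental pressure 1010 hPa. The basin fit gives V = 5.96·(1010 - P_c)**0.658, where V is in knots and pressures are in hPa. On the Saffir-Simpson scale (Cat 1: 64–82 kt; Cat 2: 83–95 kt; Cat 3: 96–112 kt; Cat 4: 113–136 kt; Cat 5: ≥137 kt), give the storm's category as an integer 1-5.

1

ΔP = 1010 − 962 = 48 hPa.
V ≈ 5.96 × 48^0.658 = 5.96 × 12.77 ≈ 76 kt.
76 kt falls in the Category 1 band.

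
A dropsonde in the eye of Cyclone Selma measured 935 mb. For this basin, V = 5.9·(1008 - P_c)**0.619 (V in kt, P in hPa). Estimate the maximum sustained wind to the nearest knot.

ΔP = 1008 − 935 = 73 mb.
73^0.619 ≈ 14.236.
V ≈ 5.9 × 14.236 ≈ 84.0 kt.

84 kt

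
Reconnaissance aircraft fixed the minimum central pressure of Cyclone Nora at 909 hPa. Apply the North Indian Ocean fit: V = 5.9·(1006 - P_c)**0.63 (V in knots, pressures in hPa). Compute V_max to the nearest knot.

ΔP = 1006 − 909 = 97 hPa.
97^0.63 ≈ 17.851.
V ≈ 5.9 × 17.851 ≈ 105.3 kt.

105 kt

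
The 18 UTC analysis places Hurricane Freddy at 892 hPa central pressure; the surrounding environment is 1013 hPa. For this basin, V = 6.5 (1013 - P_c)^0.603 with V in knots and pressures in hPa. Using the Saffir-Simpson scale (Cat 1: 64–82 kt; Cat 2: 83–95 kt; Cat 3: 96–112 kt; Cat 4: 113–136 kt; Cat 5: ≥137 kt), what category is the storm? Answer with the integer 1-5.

ΔP = 1013 − 892 = 121 hPa.
V ≈ 6.5 × 121^0.603 = 6.5 × 18.03 ≈ 117 kt.
117 kt falls in the Category 4 band.

4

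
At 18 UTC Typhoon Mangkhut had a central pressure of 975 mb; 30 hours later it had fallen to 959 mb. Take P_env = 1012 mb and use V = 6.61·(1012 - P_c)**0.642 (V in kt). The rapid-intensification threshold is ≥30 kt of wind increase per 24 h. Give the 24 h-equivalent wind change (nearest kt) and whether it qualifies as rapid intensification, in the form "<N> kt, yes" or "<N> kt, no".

V₁: ΔP = 37, V ≈ 6.61 × 37^0.642 ≈ 67.14 kt.
V₂: ΔP = 53, V ≈ 6.61 × 53^0.642 ≈ 84.56 kt.
ΔV over 30 h = 17.42 kt → 24 h equivalent = 17.42 × 24/30 ≈ 13.94 kt.
14 kt < 30 kt ⇒ not rapid intensification.

14 kt, no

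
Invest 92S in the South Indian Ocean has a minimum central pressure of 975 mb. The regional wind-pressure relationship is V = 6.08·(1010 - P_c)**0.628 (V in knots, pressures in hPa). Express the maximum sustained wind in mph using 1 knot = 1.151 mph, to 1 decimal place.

ΔP = 1010 − 975 = 35 mb.
V ≈ 6.08 × 35^0.628 = 6.08 × 9.326 ≈ 56.699 kt.
56.699 × 1.151 ≈ 65.26 mph → 65.3 mph.

65.3 mph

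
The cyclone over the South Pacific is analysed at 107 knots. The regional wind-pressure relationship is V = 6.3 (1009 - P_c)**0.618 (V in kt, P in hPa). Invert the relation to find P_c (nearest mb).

911 mb

ΔP = (V / 6.3)^(1/0.618) = (107/6.3)^1.618.
107/6.3 = 16.984; 16.984^1.618 ≈ 97.81 mb.
P_c = 1009 − 97.81 = 911.19 ≈ 911 mb.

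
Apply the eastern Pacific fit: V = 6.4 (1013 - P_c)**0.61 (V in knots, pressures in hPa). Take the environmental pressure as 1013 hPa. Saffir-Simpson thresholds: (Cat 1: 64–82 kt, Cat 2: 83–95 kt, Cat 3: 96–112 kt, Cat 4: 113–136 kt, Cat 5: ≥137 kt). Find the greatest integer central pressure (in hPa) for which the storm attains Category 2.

946 hPa

Category 2 begins at V = 83 kt.
Required ΔP = (83/6.4)^(1/0.61) = 12.969^1.639 ≈ 66.75 hPa.
P_c ≤ 1013 − 66.75 = 946.25, so the highest integer P_c is 946 hPa.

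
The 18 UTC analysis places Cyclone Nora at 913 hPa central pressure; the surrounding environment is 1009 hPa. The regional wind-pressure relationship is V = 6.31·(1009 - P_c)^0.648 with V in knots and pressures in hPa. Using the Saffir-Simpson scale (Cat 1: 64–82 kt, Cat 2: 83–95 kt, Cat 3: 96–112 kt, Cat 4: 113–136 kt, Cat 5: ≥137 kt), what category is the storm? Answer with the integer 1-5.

ΔP = 1009 − 913 = 96 hPa.
V ≈ 6.31 × 96^0.648 = 6.31 × 19.25 ≈ 121 kt.
121 kt falls in the Category 4 band.

4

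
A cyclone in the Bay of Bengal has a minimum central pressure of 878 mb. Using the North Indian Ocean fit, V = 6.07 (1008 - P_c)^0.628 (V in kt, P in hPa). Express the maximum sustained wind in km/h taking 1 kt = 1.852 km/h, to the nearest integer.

ΔP = 1008 − 878 = 130 mb.
V ≈ 6.07 × 130^0.628 = 6.07 × 21.260 ≈ 129.046 kt.
129.046 × 1.852 ≈ 238.99 km/h → 239 km/h.

239 km/h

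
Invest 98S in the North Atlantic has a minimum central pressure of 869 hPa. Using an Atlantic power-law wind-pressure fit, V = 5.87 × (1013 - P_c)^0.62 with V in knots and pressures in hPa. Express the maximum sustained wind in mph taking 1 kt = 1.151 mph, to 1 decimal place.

147.2 mph

ΔP = 1013 − 869 = 144 hPa.
V ≈ 5.87 × 144^0.62 = 5.87 × 21.786 ≈ 127.886 kt.
127.886 × 1.151 ≈ 147.20 mph → 147.2 mph.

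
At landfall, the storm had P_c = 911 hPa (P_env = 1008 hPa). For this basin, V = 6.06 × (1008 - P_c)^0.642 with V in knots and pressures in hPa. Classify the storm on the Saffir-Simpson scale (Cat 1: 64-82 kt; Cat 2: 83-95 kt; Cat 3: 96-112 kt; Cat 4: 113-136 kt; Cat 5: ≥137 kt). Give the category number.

4

ΔP = 1008 − 911 = 97 hPa.
V ≈ 6.06 × 97^0.642 = 6.06 × 18.86 ≈ 114 kt.
114 kt falls in the Category 4 band.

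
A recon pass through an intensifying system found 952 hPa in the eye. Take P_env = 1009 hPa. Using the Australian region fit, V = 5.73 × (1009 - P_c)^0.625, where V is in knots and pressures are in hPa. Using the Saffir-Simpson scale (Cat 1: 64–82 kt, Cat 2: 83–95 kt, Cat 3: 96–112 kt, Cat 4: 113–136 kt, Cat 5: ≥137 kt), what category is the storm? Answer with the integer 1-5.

1

ΔP = 1009 − 952 = 57 hPa.
V ≈ 5.73 × 57^0.625 = 5.73 × 12.51 ≈ 72 kt.
72 kt falls in the Category 1 band.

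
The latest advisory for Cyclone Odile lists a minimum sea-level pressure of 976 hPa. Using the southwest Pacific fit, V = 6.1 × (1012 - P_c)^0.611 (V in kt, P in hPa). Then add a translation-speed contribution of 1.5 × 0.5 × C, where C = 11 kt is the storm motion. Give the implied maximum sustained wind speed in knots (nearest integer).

63 kt

ΔP = 1012 − 976 = 36 hPa.
36^0.611 ≈ 8.931.
V ≈ 6.1 × 8.931 ≈ 54.5 kt.
Translation term: 1.5 × 0.5 × 11 = 8.25 kt.
Corrected V ≈ 62.75 kt → 63 kt.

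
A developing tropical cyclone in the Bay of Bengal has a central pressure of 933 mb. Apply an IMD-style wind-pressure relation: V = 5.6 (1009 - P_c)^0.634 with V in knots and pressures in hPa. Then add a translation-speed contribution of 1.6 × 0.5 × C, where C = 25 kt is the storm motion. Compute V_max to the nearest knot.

ΔP = 1009 − 933 = 76 mb.
76^0.634 ≈ 15.575.
V ≈ 5.6 × 15.575 ≈ 87.2 kt.
Translation term: 1.6 × 0.5 × 25 = 20 kt.
Corrected V ≈ 107.2 kt → 107 kt.

107 kt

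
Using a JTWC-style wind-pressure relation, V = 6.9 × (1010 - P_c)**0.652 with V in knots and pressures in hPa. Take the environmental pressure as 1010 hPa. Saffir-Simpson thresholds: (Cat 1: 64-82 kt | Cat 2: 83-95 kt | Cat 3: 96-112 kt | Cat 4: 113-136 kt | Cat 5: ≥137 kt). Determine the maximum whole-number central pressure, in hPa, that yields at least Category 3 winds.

953 hPa

Category 3 begins at V = 96 kt.
Required ΔP = (96/6.9)^(1/0.652) = 13.913^1.534 ≈ 56.72 hPa.
P_c ≤ 1010 − 56.72 = 953.28, so the highest integer P_c is 953 hPa.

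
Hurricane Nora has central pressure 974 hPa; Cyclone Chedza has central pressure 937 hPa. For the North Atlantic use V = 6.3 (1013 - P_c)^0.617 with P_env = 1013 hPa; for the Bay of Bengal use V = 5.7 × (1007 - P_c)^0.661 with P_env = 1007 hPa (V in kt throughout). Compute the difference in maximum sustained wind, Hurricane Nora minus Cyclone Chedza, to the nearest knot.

Hurricane Nora: ΔP = 39; V ≈ 6.3 × 39^0.617 ≈ 60.40 kt.
Cyclone Chedza: ΔP = 70; V ≈ 5.7 × 70^0.661 ≈ 94.51 kt.
Difference ≈ 60.40 − 94.51 = -34.11 → -34 kt.

-34 kt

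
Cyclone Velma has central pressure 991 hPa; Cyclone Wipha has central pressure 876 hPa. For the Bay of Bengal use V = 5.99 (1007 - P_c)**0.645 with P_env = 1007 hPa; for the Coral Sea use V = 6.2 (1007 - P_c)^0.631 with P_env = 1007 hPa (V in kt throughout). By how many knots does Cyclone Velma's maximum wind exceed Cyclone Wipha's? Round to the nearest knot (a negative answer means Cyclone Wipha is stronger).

-99 kt

Cyclone Velma: ΔP = 16; V ≈ 5.99 × 16^0.645 ≈ 35.82 kt.
Cyclone Wipha: ΔP = 131; V ≈ 6.2 × 131^0.631 ≈ 134.40 kt.
Difference ≈ 35.82 − 134.40 = -98.58 → -99 kt.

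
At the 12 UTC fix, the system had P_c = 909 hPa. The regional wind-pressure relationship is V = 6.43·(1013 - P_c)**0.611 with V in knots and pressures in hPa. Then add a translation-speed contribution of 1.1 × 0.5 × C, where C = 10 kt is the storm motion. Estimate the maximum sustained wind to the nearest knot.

ΔP = 1013 − 909 = 104 hPa.
104^0.611 ≈ 17.077.
V ≈ 6.43 × 17.077 ≈ 109.8 kt.
Translation term: 1.1 × 0.5 × 10 = 5.5 kt.
Corrected V ≈ 115.3 kt → 115 kt.

115 kt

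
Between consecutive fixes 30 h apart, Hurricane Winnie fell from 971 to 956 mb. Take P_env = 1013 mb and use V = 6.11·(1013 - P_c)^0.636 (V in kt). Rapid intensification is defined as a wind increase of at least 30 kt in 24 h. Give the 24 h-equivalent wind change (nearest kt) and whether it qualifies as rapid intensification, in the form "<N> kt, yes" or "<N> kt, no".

11 kt, no

V₁: ΔP = 42, V ≈ 6.11 × 42^0.636 ≈ 65.83 kt.
V₂: ΔP = 57, V ≈ 6.11 × 57^0.636 ≈ 79.94 kt.
ΔV over 30 h = 14.11 kt → 24 h equivalent = 14.11 × 24/30 ≈ 11.29 kt.
11 kt < 30 kt ⇒ not rapid intensification.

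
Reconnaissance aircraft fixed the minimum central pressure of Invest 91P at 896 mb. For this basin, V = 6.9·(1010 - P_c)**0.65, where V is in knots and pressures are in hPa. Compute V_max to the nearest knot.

150 kt

ΔP = 1010 − 896 = 114 mb.
114^0.65 ≈ 21.726.
V ≈ 6.9 × 21.726 ≈ 149.9 kt.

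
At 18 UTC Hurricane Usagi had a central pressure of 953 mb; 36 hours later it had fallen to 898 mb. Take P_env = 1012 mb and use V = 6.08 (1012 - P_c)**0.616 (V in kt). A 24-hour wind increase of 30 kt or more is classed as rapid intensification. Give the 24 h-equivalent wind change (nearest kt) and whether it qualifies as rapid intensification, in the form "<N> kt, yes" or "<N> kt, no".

25 kt, no

V₁: ΔP = 59, V ≈ 6.08 × 59^0.616 ≈ 74.95 kt.
V₂: ΔP = 114, V ≈ 6.08 × 114^0.616 ≈ 112.45 kt.
ΔV over 36 h = 37.50 kt → 24 h equivalent = 37.50 × 24/36 ≈ 25.00 kt.
25 kt < 30 kt ⇒ not rapid intensification.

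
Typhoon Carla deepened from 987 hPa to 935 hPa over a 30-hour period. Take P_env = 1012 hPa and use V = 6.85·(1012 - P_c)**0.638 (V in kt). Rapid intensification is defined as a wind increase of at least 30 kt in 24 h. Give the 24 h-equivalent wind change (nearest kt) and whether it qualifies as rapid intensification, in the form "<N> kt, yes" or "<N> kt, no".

V₁: ΔP = 25, V ≈ 6.85 × 25^0.638 ≈ 53.40 kt.
V₂: ΔP = 77, V ≈ 6.85 × 77^0.638 ≈ 109.46 kt.
ΔV over 30 h = 56.06 kt → 24 h equivalent = 56.06 × 24/30 ≈ 44.85 kt.
45 kt ≥ 30 kt ⇒ rapid intensification.

45 kt, yes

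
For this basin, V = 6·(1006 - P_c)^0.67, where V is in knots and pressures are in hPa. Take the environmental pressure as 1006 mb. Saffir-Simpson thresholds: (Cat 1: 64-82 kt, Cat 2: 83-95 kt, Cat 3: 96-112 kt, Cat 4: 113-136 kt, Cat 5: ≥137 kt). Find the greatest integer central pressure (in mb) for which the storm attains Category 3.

Category 3 begins at V = 96 kt.
Required ΔP = (96/6)^(1/0.67) = 16.000^1.493 ≈ 62.69 mb.
P_c ≤ 1006 − 62.69 = 943.31, so the highest integer P_c is 943 mb.

943 mb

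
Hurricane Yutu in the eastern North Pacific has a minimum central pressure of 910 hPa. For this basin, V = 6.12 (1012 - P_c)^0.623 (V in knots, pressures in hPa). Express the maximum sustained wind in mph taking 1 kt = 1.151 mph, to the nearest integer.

126 mph

ΔP = 1012 − 910 = 102 hPa.
V ≈ 6.12 × 102^0.623 = 6.12 × 17.838 ≈ 109.172 kt.
109.172 × 1.151 ≈ 125.66 mph → 126 mph.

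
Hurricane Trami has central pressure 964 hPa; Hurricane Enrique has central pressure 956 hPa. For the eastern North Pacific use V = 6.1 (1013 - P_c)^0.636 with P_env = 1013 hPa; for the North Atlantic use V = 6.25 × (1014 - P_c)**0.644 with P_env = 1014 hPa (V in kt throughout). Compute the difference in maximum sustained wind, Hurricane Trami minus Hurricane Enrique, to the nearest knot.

Hurricane Trami: ΔP = 49; V ≈ 6.1 × 49^0.636 ≈ 72.49 kt.
Hurricane Enrique: ΔP = 58; V ≈ 6.25 × 58^0.644 ≈ 85.41 kt.
Difference ≈ 72.49 − 85.41 = -12.92 → -13 kt.

-13 kt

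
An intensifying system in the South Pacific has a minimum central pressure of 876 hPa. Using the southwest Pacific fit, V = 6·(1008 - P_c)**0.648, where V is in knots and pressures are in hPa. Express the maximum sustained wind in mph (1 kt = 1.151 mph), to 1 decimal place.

ΔP = 1008 − 876 = 132 hPa.
V ≈ 6 × 132^0.648 = 6 × 23.666 ≈ 141.998 kt.
141.998 × 1.151 ≈ 163.44 mph → 163.4 mph.

163.4 mph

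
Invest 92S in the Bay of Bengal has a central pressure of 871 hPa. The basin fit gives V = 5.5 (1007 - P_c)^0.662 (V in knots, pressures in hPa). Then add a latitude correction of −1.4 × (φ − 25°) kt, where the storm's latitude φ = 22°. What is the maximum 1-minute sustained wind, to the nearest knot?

ΔP = 1007 − 871 = 136 hPa.
136^0.662 ≈ 25.847.
V ≈ 5.5 × 25.847 ≈ 142.2 kt.
Latitude correction: −1.4 × (22 − 25) = 4.2 kt.
Corrected V ≈ 146.4 kt → 146 kt.

146 kt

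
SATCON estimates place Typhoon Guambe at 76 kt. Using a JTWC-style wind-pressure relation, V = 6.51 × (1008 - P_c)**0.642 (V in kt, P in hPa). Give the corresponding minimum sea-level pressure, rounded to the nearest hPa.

962 hPa

ΔP = (V / 6.51)^(1/0.642) = (76/6.51)^1.558.
76/6.51 = 11.674; 11.674^1.558 ≈ 45.96 hPa.
P_c = 1008 − 45.96 = 962.04 ≈ 962 hPa.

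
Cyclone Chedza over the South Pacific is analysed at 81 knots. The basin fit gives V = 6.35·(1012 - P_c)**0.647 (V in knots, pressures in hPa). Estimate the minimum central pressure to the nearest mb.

ΔP = (V / 6.35)^(1/0.647) = (81/6.35)^1.546.
81/6.35 = 12.756; 12.756^1.546 ≈ 51.17 mb.
P_c = 1012 − 51.17 = 960.83 ≈ 961 mb.

961 mb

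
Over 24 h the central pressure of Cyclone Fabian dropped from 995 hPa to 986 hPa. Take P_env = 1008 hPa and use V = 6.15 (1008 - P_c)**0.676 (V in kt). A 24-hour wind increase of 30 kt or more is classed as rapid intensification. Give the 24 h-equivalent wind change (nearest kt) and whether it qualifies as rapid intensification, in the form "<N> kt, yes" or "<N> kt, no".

V₁: ΔP = 13, V ≈ 6.15 × 13^0.676 ≈ 34.83 kt.
V₂: ΔP = 22, V ≈ 6.15 × 22^0.676 ≈ 49.70 kt.
ΔV over 24 h = 14.87 kt → 24 h equivalent = 14.87 × 24/24 ≈ 14.87 kt.
15 kt < 30 kt ⇒ not rapid intensification.

15 kt, no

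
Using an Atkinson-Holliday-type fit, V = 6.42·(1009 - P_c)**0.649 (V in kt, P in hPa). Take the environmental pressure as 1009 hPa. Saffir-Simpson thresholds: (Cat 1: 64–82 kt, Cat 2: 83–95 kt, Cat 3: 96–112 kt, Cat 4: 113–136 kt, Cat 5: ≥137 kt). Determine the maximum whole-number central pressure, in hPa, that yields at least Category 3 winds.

Category 3 begins at V = 96 kt.
Required ΔP = (96/6.42)^(1/0.649) = 14.953^1.541 ≈ 64.58 hPa.
P_c ≤ 1009 − 64.58 = 944.42, so the highest integer P_c is 944 hPa.

944 hPa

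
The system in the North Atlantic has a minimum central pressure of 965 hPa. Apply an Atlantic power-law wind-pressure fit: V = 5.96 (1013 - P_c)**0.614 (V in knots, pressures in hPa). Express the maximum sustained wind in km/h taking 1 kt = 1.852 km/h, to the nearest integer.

ΔP = 1013 − 965 = 48 hPa.
V ≈ 5.96 × 48^0.614 = 5.96 × 10.772 ≈ 64.199 kt.
64.199 × 1.852 ≈ 118.90 km/h → 119 km/h.

119 km/h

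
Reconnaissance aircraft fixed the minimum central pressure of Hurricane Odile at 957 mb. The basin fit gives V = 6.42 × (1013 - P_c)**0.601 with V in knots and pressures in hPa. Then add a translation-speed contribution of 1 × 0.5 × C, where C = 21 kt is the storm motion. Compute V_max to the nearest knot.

83 kt

ΔP = 1013 − 957 = 56 mb.
56^0.601 ≈ 11.237.
V ≈ 6.42 × 11.237 ≈ 72.1 kt.
Translation term: 1 × 0.5 × 21 = 10.5 kt.
Corrected V ≈ 82.6 kt → 83 kt.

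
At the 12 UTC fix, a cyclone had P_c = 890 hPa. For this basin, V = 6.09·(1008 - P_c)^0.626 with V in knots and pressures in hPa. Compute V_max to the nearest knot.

121 kt

ΔP = 1008 − 890 = 118 hPa.
118^0.626 ≈ 19.815.
V ≈ 6.09 × 19.815 ≈ 120.7 kt.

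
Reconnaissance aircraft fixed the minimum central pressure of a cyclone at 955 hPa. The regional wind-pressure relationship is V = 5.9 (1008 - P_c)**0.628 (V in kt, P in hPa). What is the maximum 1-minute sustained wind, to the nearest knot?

ΔP = 1008 − 955 = 53 hPa.
53^0.628 ≈ 12.102.
V ≈ 5.9 × 12.102 ≈ 71.4 kt.

71 kt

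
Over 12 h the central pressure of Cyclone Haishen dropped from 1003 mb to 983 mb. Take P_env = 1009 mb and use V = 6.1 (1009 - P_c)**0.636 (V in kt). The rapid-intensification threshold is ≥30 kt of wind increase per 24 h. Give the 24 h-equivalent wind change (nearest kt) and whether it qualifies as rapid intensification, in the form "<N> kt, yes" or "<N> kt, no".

59 kt, yes

V₁: ΔP = 6, V ≈ 6.1 × 6^0.636 ≈ 19.06 kt.
V₂: ΔP = 26, V ≈ 6.1 × 26^0.636 ≈ 48.45 kt.
ΔV over 12 h = 29.39 kt → 24 h equivalent = 29.39 × 24/12 ≈ 58.78 kt.
59 kt ≥ 30 kt ⇒ rapid intensification.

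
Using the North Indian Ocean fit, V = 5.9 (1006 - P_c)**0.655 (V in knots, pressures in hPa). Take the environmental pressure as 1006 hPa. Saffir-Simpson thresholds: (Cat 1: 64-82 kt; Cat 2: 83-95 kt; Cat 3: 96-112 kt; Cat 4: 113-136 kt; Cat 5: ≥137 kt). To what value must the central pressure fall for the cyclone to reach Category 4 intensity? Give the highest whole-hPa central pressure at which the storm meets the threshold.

915 hPa

Category 4 begins at V = 113 kt.
Required ΔP = (113/5.9)^(1/0.655) = 19.153^1.527 ≈ 90.70 hPa.
P_c ≤ 1006 − 90.70 = 915.30, so the highest integer P_c is 915 hPa.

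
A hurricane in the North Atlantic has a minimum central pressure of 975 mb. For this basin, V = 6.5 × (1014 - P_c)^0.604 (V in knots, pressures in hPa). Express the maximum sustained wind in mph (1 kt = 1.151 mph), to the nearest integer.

ΔP = 1014 − 975 = 39 mb.
V ≈ 6.5 × 39^0.604 = 6.5 × 9.141 ≈ 59.418 kt.
59.418 × 1.151 ≈ 68.39 mph → 68 mph.

68 mph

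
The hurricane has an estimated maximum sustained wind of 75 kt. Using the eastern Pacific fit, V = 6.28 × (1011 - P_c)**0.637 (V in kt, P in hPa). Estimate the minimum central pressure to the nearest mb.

ΔP = (V / 6.28)^(1/0.637) = (75/6.28)^1.570.
75/6.28 = 11.943; 11.943^1.570 ≈ 49.08 mb.
P_c = 1011 − 49.08 = 961.92 ≈ 962 mb.

962 mb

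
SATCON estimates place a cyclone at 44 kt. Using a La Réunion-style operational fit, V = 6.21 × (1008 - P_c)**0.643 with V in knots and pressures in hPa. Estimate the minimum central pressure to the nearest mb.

987 mb

ΔP = (V / 6.21)^(1/0.643) = (44/6.21)^1.555.
44/6.21 = 7.085; 7.085^1.555 ≈ 21.01 mb.
P_c = 1008 − 21.01 = 986.99 ≈ 987 mb.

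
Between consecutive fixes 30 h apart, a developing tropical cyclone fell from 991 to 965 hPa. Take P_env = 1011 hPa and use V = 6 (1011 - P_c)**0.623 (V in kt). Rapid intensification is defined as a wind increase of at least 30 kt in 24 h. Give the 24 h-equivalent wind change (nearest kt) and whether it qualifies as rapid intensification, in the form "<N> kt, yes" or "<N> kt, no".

V₁: ΔP = 20, V ≈ 6 × 20^0.623 ≈ 38.79 kt.
V₂: ΔP = 46, V ≈ 6 × 46^0.623 ≈ 65.17 kt.
ΔV over 30 h = 26.38 kt → 24 h equivalent = 26.38 × 24/30 ≈ 21.10 kt.
21 kt < 30 kt ⇒ not rapid intensification.

21 kt, no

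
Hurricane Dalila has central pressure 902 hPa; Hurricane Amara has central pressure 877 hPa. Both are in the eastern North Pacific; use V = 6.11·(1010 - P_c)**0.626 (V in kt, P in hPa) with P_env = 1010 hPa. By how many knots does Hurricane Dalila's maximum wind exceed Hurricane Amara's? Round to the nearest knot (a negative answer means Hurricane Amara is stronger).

-16 kt

Hurricane Dalila: ΔP = 108; V ≈ 6.11 × 108^0.626 ≈ 114.54 kt.
Hurricane Amara: ΔP = 133; V ≈ 6.11 × 133^0.626 ≈ 130.49 kt.
Difference ≈ 114.54 − 130.49 = -15.95 → -16 kt.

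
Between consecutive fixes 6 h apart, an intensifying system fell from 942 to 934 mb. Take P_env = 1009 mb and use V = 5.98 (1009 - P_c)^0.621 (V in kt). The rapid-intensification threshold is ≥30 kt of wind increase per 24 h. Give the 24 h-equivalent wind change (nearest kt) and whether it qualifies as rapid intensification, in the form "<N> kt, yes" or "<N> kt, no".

24 kt, no

V₁: ΔP = 67, V ≈ 5.98 × 67^0.621 ≈ 81.41 kt.
V₂: ΔP = 75, V ≈ 5.98 × 75^0.621 ≈ 87.32 kt.
ΔV over 6 h = 5.91 kt → 24 h equivalent = 5.91 × 24/6 ≈ 23.64 kt.
24 kt < 30 kt ⇒ not rapid intensification.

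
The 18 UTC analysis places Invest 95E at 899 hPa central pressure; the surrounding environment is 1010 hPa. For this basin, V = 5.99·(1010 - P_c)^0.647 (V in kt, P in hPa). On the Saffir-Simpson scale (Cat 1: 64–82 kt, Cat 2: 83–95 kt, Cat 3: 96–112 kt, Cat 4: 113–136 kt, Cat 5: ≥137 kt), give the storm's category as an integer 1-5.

ΔP = 1010 − 899 = 111 hPa.
V ≈ 5.99 × 111^0.647 = 5.99 × 21.05 ≈ 126 kt.
126 kt falls in the Category 4 band.

4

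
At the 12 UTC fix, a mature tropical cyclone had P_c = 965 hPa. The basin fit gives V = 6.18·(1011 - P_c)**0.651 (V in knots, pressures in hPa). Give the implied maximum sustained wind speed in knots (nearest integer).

ΔP = 1011 − 965 = 46 hPa.
46^0.651 ≈ 12.091.
V ≈ 6.18 × 12.091 ≈ 74.7 kt.

75 kt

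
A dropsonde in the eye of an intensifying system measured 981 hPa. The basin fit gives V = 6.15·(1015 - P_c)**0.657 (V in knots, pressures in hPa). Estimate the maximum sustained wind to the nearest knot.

ΔP = 1015 − 981 = 34 hPa.
34^0.657 ≈ 10.143.
V ≈ 6.15 × 10.143 ≈ 62.4 kt.

62 kt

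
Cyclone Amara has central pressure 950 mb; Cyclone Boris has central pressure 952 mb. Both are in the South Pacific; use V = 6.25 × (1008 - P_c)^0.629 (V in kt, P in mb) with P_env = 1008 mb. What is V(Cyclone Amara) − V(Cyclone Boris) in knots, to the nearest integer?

Cyclone Amara: ΔP = 58; V ≈ 6.25 × 58^0.629 ≈ 80.37 kt.
Cyclone Boris: ΔP = 56; V ≈ 6.25 × 56^0.629 ≈ 78.61 kt.
Difference ≈ 80.37 − 78.61 = 1.76 → 2 kt.

2 kt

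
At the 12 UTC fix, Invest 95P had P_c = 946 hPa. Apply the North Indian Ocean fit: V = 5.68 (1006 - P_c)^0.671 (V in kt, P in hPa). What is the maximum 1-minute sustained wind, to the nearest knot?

ΔP = 1006 − 946 = 60 hPa.
60^0.671 ≈ 15.601.
V ≈ 5.68 × 15.601 ≈ 88.6 kt.

89 kt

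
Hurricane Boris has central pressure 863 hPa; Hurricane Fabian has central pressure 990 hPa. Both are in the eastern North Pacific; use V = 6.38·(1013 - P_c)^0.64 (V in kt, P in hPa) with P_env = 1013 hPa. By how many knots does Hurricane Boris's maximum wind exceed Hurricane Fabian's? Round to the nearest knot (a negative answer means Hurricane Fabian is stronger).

110 kt

Hurricane Boris: ΔP = 150; V ≈ 6.38 × 150^0.64 ≈ 157.59 kt.
Hurricane Fabian: ΔP = 23; V ≈ 6.38 × 23^0.64 ≈ 47.46 kt.
Difference ≈ 157.59 − 47.46 = 110.13 → 110 kt.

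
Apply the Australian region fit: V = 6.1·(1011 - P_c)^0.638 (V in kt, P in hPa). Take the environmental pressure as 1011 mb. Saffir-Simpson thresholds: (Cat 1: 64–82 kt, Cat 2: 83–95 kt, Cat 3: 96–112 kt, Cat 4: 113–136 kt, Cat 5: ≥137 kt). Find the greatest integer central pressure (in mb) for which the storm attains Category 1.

971 mb

Category 1 begins at V = 64 kt.
Required ΔP = (64/6.1)^(1/0.638) = 10.492^1.567 ≈ 39.82 mb.
P_c ≤ 1011 − 39.82 = 971.18, so the highest integer P_c is 971 mb.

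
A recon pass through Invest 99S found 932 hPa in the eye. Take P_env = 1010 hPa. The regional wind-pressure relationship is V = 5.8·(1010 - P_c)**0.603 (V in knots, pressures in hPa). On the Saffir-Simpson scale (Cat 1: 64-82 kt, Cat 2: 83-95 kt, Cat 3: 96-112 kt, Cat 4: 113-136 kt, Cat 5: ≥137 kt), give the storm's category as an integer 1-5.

ΔP = 1010 − 932 = 78 hPa.
V ≈ 5.8 × 78^0.603 = 5.8 × 13.83 ≈ 80 kt.
80 kt falls in the Category 1 band.

1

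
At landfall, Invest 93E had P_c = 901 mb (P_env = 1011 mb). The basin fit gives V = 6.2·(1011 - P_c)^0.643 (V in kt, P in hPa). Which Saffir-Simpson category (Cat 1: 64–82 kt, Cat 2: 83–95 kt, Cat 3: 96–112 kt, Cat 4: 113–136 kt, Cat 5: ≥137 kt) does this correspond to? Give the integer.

ΔP = 1011 − 901 = 110 mb.
V ≈ 6.2 × 110^0.643 = 6.2 × 20.54 ≈ 127 kt.
127 kt falls in the Category 4 band.

4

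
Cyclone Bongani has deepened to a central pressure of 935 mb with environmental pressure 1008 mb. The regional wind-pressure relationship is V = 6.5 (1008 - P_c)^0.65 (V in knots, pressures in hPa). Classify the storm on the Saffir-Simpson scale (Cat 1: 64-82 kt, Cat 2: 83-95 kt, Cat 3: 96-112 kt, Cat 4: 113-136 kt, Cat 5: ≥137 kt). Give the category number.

ΔP = 1008 − 935 = 73 mb.
V ≈ 6.5 × 73^0.65 = 6.5 × 16.26 ≈ 106 kt.
106 kt falls in the Category 3 band.

3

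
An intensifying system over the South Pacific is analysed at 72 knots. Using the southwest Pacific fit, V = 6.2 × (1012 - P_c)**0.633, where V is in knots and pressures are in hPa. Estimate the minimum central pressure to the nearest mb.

964 mb

ΔP = (V / 6.2)^(1/0.633) = (72/6.2)^1.580.
72/6.2 = 11.613; 11.613^1.580 ≈ 48.13 mb.
P_c = 1012 − 48.13 = 963.87 ≈ 964 mb.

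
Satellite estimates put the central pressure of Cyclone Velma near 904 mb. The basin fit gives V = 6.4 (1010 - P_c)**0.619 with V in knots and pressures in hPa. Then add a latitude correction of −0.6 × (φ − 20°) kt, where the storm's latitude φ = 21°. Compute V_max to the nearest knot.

ΔP = 1010 − 904 = 106 mb.
106^0.619 ≈ 17.933.
V ≈ 6.4 × 17.933 ≈ 114.8 kt.
Latitude correction: −0.6 × (21 − 20) = -0.6 kt.
Corrected V ≈ 114.2 kt → 114 kt.

114 kt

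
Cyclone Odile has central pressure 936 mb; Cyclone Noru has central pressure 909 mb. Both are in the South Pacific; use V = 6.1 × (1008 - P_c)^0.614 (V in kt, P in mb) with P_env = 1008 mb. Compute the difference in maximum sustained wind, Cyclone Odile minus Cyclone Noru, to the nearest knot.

Cyclone Odile: ΔP = 72; V ≈ 6.1 × 72^0.614 ≈ 84.28 kt.
Cyclone Noru: ΔP = 99; V ≈ 6.1 × 99^0.614 ≈ 102.48 kt.
Difference ≈ 84.28 − 102.48 = -18.20 → -18 kt.

-18 kt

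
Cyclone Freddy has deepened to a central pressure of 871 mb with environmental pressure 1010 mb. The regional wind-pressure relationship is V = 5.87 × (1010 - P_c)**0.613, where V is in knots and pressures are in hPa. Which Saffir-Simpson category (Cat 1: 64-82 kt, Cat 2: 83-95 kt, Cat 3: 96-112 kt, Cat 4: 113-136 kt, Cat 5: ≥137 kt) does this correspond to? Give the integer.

4

ΔP = 1010 − 871 = 139 mb.
V ≈ 5.87 × 139^0.613 = 5.87 × 20.59 ≈ 121 kt.
121 kt falls in the Category 4 band.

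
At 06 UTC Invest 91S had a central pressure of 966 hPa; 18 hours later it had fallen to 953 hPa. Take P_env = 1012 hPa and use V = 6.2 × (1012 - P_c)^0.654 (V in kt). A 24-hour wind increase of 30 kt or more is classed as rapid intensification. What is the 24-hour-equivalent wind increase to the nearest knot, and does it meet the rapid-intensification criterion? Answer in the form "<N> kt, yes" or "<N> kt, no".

V₁: ΔP = 46, V ≈ 6.2 × 46^0.654 ≈ 75.83 kt.
V₂: ΔP = 59, V ≈ 6.2 × 59^0.654 ≈ 89.23 kt.
ΔV over 18 h = 13.40 kt → 24 h equivalent = 13.40 × 24/18 ≈ 17.87 kt.
18 kt < 30 kt ⇒ not rapid intensification.

18 kt, no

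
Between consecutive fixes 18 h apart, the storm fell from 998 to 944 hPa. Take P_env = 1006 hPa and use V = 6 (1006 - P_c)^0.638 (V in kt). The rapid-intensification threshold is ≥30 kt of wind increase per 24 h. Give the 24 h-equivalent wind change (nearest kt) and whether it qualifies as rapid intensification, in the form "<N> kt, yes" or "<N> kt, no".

V₁: ΔP = 8, V ≈ 6 × 8^0.638 ≈ 22.61 kt.
V₂: ΔP = 62, V ≈ 6 × 62^0.638 ≈ 83.50 kt.
ΔV over 18 h = 60.89 kt → 24 h equivalent = 60.89 × 24/18 ≈ 81.19 kt.
81 kt ≥ 30 kt ⇒ rapid intensification.

81 kt, yes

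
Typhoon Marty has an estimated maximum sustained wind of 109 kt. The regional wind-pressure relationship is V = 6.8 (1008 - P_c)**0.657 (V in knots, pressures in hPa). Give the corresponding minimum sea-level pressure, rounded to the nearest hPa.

ΔP = (V / 6.8)^(1/0.657) = (109/6.8)^1.522.
109/6.8 = 16.029; 16.029^1.522 ≈ 68.23 hPa.
P_c = 1008 − 68.23 = 939.77 ≈ 940 hPa.

940 hPa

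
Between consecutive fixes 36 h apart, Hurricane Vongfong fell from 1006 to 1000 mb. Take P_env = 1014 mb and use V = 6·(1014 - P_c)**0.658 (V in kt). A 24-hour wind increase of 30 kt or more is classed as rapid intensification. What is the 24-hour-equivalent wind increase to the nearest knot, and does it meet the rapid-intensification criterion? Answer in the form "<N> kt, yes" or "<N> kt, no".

V₁: ΔP = 8, V ≈ 6 × 8^0.658 ≈ 23.57 kt.
V₂: ΔP = 14, V ≈ 6 × 14^0.658 ≈ 34.06 kt.
ΔV over 36 h = 10.49 kt → 24 h equivalent = 10.49 × 24/36 ≈ 6.99 kt.
7 kt < 30 kt ⇒ not rapid intensification.

7 kt, no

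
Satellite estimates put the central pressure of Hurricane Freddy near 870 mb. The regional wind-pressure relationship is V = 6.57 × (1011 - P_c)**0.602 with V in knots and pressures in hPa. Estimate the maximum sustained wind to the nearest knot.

ΔP = 1011 − 870 = 141 mb.
141^0.602 ≈ 19.671.
V ≈ 6.57 × 19.671 ≈ 129.2 kt.

129 kt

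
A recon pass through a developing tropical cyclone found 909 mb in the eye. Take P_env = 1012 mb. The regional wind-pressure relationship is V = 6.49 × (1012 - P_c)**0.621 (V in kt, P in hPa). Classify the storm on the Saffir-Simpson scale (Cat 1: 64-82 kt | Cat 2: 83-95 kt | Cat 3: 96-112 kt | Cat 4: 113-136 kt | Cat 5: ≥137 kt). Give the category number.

ΔP = 1012 − 909 = 103 mb.
V ≈ 6.49 × 103^0.621 = 6.49 × 17.78 ≈ 115 kt.
115 kt falls in the Category 4 band.

4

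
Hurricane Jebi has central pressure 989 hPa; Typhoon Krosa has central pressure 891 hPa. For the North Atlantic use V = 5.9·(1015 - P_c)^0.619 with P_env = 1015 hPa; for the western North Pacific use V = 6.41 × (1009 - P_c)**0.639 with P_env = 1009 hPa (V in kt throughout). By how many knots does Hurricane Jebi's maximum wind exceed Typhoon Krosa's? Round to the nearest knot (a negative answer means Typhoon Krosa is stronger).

-91 kt

Hurricane Jebi: ΔP = 26; V ≈ 5.9 × 26^0.619 ≈ 44.33 kt.
Typhoon Krosa: ΔP = 118; V ≈ 6.41 × 118^0.639 ≈ 135.14 kt.
Difference ≈ 44.33 − 135.14 = -90.81 → -91 kt.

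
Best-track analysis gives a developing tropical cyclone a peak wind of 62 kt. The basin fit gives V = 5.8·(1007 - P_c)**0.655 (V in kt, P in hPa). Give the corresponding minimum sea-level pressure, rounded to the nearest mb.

970 mb

ΔP = (V / 5.8)^(1/0.655) = (62/5.8)^1.527.
62/5.8 = 10.690; 10.690^1.527 ≈ 37.23 mb.
P_c = 1007 − 37.23 = 969.77 ≈ 970 mb.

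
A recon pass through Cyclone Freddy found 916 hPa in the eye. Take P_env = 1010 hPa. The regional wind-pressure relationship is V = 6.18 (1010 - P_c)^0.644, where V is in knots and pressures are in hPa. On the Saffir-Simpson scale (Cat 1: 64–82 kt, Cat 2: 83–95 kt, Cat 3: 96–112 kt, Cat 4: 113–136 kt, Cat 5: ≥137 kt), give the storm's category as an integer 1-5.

4

ΔP = 1010 − 916 = 94 hPa.
V ≈ 6.18 × 94^0.644 = 6.18 × 18.65 ≈ 115 kt.
115 kt falls in the Category 4 band.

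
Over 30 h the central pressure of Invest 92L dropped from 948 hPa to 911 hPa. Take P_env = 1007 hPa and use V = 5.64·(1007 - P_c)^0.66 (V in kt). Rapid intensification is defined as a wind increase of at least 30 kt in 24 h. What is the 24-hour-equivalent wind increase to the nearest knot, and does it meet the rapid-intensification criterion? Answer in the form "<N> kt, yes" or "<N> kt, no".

25 kt, no

V₁: ΔP = 59, V ≈ 5.64 × 59^0.66 ≈ 83.18 kt.
V₂: ΔP = 96, V ≈ 5.64 × 96^0.66 ≈ 114.70 kt.
ΔV over 30 h = 31.52 kt → 24 h equivalent = 31.52 × 24/30 ≈ 25.22 kt.
25 kt < 30 kt ⇒ not rapid intensification.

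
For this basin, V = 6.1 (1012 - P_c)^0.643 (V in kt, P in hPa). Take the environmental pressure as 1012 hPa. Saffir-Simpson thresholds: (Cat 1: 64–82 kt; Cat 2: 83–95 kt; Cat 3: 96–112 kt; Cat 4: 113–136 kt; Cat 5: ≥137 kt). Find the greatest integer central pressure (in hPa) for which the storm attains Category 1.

Category 1 begins at V = 64 kt.
Required ΔP = (64/6.1)^(1/0.643) = 10.492^1.555 ≈ 38.69 hPa.
P_c ≤ 1012 − 38.69 = 973.31, so the highest integer P_c is 973 hPa.

973 hPa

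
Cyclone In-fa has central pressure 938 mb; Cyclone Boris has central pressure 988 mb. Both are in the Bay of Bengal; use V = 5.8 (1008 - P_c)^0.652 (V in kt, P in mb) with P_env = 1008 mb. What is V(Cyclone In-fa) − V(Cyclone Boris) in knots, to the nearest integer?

52 kt

Cyclone In-fa: ΔP = 70; V ≈ 5.8 × 70^0.652 ≈ 92.56 kt.
Cyclone Boris: ΔP = 20; V ≈ 5.8 × 20^0.652 ≈ 40.90 kt.
Difference ≈ 92.56 − 40.90 = 51.66 → 52 kt.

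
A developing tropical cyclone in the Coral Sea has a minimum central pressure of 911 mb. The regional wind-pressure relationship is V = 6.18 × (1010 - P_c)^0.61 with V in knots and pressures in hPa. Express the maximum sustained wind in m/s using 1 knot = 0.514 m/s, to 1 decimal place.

ΔP = 1010 − 911 = 99 mb.
V ≈ 6.18 × 99^0.61 = 6.18 × 16.494 ≈ 101.936 kt.
101.936 × 0.514 ≈ 52.39 m/s → 52.4 m/s.

52.4 m/s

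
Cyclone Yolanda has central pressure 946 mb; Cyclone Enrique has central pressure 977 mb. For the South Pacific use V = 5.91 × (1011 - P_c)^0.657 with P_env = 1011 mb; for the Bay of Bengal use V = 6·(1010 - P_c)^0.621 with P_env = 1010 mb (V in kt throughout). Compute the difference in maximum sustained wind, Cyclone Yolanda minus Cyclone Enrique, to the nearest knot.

39 kt

Cyclone Yolanda: ΔP = 65; V ≈ 5.91 × 65^0.657 ≈ 91.76 kt.
Cyclone Enrique: ΔP = 33; V ≈ 6 × 33^0.621 ≈ 52.62 kt.
Difference ≈ 91.76 − 52.62 = 39.14 → 39 kt.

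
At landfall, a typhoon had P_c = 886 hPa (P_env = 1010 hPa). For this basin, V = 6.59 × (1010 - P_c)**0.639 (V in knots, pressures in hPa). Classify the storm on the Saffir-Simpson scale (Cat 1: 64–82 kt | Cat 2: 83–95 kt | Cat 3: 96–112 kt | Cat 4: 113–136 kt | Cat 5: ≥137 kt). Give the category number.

5

ΔP = 1010 − 886 = 124 hPa.
V ≈ 6.59 × 124^0.639 = 6.59 × 21.76 ≈ 143 kt.
143 kt falls in the Category 5 band.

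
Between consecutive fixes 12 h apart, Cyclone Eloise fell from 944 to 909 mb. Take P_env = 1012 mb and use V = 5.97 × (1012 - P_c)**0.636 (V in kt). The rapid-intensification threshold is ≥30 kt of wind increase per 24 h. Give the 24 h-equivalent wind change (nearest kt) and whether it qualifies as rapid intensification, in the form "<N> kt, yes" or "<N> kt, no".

V₁: ΔP = 68, V ≈ 5.97 × 68^0.636 ≈ 87.39 kt.
V₂: ΔP = 103, V ≈ 5.97 × 103^0.636 ≈ 113.80 kt.
ΔV over 12 h = 26.41 kt → 24 h equivalent = 26.41 × 24/12 ≈ 52.82 kt.
53 kt ≥ 30 kt ⇒ rapid intensification.

53 kt, yes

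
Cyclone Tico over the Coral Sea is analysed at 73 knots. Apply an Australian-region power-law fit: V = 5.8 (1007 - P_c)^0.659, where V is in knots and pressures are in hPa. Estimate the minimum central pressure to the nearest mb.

ΔP = (V / 5.8)^(1/0.659) = (73/5.8)^1.517.
73/5.8 = 12.586; 12.586^1.517 ≈ 46.67 mb.
P_c = 1007 − 46.67 = 960.33 ≈ 960 mb.

960 mb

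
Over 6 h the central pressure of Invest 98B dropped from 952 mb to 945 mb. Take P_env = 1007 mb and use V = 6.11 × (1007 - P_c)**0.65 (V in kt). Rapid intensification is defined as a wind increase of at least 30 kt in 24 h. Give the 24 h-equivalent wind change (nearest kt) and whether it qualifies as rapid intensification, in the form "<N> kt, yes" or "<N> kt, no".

V₁: ΔP = 55, V ≈ 6.11 × 55^0.65 ≈ 82.66 kt.
V₂: ΔP = 62, V ≈ 6.11 × 62^0.65 ≈ 89.35 kt.
ΔV over 6 h = 6.69 kt → 24 h equivalent = 6.69 × 24/6 ≈ 26.76 kt.
27 kt < 30 kt ⇒ not rapid intensification.

27 kt, no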